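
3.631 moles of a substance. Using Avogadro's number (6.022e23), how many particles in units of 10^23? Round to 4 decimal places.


N = n * NA, then divide by 1e23 for the requested units.
N / 1e23 = n * 6.022
N / 1e23 = 3.631 * 6.022
N / 1e23 = 21.865882, rounded to 4 dp:

21.8659


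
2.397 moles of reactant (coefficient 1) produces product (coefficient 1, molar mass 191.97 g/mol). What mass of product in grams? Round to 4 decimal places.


Use the coefficient ratio to convert reactant moles to product moles, then multiply by the product's molar mass.
moles_P = moles_R * (coeff_P / coeff_R) = 2.397 * (1/1) = 2.397
mass_P = moles_P * M_P = 2.397 * 191.97
mass_P = 460.15209 g, rounded to 4 dp:

460.1521 g


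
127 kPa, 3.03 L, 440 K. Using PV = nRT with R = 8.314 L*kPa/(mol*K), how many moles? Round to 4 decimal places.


PV = nRT, solve for n = PV / (RT).
PV = 127 * 3.03 = 384.81
RT = 8.314 * 440 = 3658.16
n = 384.81 / 3658.16
n = 0.10519223 mol, rounded to 4 dp:

0.1052 mol


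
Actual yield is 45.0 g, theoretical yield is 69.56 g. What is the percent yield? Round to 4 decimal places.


% yield = 100 * actual / theoretical
% yield = 100 * 45.0 / 69.56
% yield = 64.69235193 %, rounded to 4 dp:

64.6924 %


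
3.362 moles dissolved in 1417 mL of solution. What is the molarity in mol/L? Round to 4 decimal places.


Convert volume to liters: V_L = V_mL / 1000.
V_L = 1417 / 1000 = 1.417 L
M = n / V_L = 3.362 / 1.417
M = 2.37261821 mol/L, rounded to 4 dp:

2.3726 mol/L


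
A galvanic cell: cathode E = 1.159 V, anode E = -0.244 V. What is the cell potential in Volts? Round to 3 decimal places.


Standard cell potential: E_cell = E_cathode - E_anode.
E_cell = 1.159 - (-0.244)
E_cell = 1.403 V, rounded to 3 dp:

1.403 V


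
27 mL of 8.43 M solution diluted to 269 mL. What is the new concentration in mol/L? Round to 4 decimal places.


Dilution: M1*V1 = M2*V2, solve for M2.
M2 = M1*V1 / V2
M2 = 8.43 * 27 / 269
M2 = 227.61 / 269
M2 = 0.84613383 mol/L, rounded to 4 dp:

0.8461 mol/L


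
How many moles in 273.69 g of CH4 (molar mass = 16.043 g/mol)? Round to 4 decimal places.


n = mass / M
n = 273.69 / 16.043
n = 17.05977685 mol, rounded to 4 dp:

17.0598 mol


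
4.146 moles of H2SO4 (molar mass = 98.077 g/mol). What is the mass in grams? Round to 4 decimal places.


mass = n * M
mass = 4.146 * 98.077
mass = 406.627242 g, rounded to 4 dp:

406.6272 g


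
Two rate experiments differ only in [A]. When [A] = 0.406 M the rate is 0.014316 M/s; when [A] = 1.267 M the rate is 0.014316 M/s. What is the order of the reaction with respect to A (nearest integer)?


Rate is proportional to [A]^n, so rate2/rate1 = ([A]2/[A]1)^n. Take logs to solve for n.
rate2/rate1 = 0.014316 / 0.014316 = 1.0
[A]2/[A]1 = 1.267 / 0.406 = 3.1207
n = ln(1.0) / ln(3.1207) = 0.0
Nearest integer order:

0


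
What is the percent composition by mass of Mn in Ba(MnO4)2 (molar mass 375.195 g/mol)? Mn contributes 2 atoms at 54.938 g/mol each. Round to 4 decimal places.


pct = 100 * (n_elem * M_elem) / M_total
mass_contribution = 2 * 54.938 = 109.876 g/mol
pct = 100 * 109.876 / 375.195
pct = 29.28503845 %, rounded to 4 dp:

29.2850 %


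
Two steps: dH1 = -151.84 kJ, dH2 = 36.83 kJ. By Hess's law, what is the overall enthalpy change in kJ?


Hess's law: enthalpy is a state function, so add the step enthalpies.
dH_total = dH1 + dH2 = -151.84 + (36.83)
dH_total = -115.01 kJ:

-115.01 kJ


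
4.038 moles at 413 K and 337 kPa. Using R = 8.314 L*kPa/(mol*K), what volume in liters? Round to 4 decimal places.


PV = nRT, solve for V = nRT / P.
nRT = 4.038 * 8.314 * 413 = 13865.2079
V = 13865.2079 / 337
V = 41.14305015 L, rounded to 4 dp:

41.1431 L


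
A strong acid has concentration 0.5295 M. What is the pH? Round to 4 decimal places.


A strong acid dissociates completely, so [H+] equals the given concentration.
pH = -log10([H+]) = -log10(0.5295)
pH = 0.27613404, rounded to 4 dp:

0.2761


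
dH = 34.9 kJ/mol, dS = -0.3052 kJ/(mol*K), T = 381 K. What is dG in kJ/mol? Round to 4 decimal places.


Gibbs: dG = dH - T*dS (consistent units, dS already in kJ/(mol*K)).
T*dS = 381 * -0.3052 = -116.2812
dG = 34.9 - (-116.2812)
dG = 151.1812 kJ/mol, rounded to 4 dp:

151.1812 kJ/mol


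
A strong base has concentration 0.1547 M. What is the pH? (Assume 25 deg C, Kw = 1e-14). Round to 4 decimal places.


A strong base dissociates completely, so [OH-] equals the given concentration.
pOH = -log10([OH-]) = -log10(0.1547) = 0.81051
pH = 14 - pOH = 14 - 0.81051
pH = 13.18949, rounded to 4 dp:

13.1895


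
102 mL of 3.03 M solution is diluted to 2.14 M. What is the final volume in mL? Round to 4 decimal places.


Dilution: M1*V1 = M2*V2, solve for V2.
V2 = M1*V1 / M2
V2 = 3.03 * 102 / 2.14
V2 = 309.06 / 2.14
V2 = 144.42056075 mL, rounded to 4 dp:

144.4206 mL


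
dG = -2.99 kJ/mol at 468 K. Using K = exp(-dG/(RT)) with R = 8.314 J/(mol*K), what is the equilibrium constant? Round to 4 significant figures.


dG is in kJ/mol; multiply by 1000 to match R in J/(mol*K).
RT = 8.314 * 468 = 3890.952 J/mol
exponent = -dG*1000 / (RT) = -(-2.99*1000) / 3890.952 = 0.76844947
K = exp(0.76844947)
K = 2.1564201, rounded to 4 significant figures:

2.156


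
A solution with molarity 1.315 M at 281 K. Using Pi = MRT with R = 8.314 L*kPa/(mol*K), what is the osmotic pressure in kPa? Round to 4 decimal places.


Osmotic pressure (van't Hoff): Pi = M*R*T.
RT = 8.314 * 281 = 2336.234
Pi = 1.315 * 2336.234
Pi = 3072.14771 kPa, rounded to 4 dp:

3072.1477 kPa


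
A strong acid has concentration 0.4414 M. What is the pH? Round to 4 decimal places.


A strong acid dissociates completely, so [H+] equals the given concentration.
pH = -log10([H+]) = -log10(0.4414)
pH = 0.35516767, rounded to 4 dp:

0.3552


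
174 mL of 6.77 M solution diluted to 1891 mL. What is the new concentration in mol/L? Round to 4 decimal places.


Dilution: M1*V1 = M2*V2, solve for M2.
M2 = M1*V1 / V2
M2 = 6.77 * 174 / 1891
M2 = 1177.98 / 1891
M2 = 0.62294024 mol/L, rounded to 4 dp:

0.6229 mol/L


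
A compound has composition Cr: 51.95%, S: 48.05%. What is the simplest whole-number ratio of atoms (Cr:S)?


Assume 100 g of compound, divide each mass% by atomic mass to get moles, then normalize by the smallest to get a raw atom ratio.
Moles per 100 g: Cr: 51.95/51.996 = 0.9991, S: 48.05/32.065 = 1.4985
Raw ratio (divide by min = 0.9991): Cr: 1.0, S: 1.5
Multiply by 2 to clear fractions: Cr: 2.0 ~= 2, S: 3.0 ~= 3
Reduce by GCD to get the simplest whole-number ratio:

2:3


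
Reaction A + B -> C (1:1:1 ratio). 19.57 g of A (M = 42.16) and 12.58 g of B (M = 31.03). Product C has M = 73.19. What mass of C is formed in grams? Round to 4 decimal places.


Find moles of each reactant; the smaller value is the limiting reagent in a 1:1:1 reaction, so moles_C equals moles of the limiter.
n_A = mass_A / M_A = 19.57 / 42.16 = 0.464184 mol
n_B = mass_B / M_B = 12.58 / 31.03 = 0.405414 mol
Limiting reagent: B (smaller), n_limiting = 0.405414 mol
mass_C = n_limiting * M_C = 0.405414 * 73.19
mass_C = 29.67225066 g, rounded to 4 dp:

29.6723 g


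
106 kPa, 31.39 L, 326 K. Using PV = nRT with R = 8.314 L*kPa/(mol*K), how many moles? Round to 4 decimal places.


PV = nRT, solve for n = PV / (RT).
PV = 106 * 31.39 = 3327.34
RT = 8.314 * 326 = 2710.364
n = 3327.34 / 2710.364
n = 1.22763585 mol, rounded to 4 dp:

1.2276 mol


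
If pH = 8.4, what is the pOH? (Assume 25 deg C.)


At 25 deg C, pH + pOH = 14.
pOH = 14 - pH = 14 - 8.4
pOH = 5.6:

5.60


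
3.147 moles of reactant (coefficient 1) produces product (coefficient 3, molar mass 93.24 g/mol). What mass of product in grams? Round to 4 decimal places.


Use the coefficient ratio to convert reactant moles to product moles, then multiply by the product's molar mass.
moles_P = moles_R * (coeff_P / coeff_R) = 3.147 * (3/1) = 9.441
mass_P = moles_P * M_P = 9.441 * 93.24
mass_P = 880.27884 g, rounded to 4 dp:

880.2788 g


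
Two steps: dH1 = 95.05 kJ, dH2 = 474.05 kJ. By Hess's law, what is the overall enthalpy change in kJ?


Hess's law: enthalpy is a state function, so add the step enthalpies.
dH_total = dH1 + dH2 = 95.05 + (474.05)
dH_total = 569.1 kJ:

569.10 kJ


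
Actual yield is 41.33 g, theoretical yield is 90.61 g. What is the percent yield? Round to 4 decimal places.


% yield = 100 * actual / theoretical
% yield = 100 * 41.33 / 90.61
% yield = 45.61306699 %, rounded to 4 dp:

45.6131 %


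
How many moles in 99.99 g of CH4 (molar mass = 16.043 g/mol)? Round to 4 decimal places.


n = mass / M
n = 99.99 / 16.043
n = 6.23262482 mol, rounded to 4 dp:

6.2326 mol


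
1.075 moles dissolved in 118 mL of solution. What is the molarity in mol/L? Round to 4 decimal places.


Convert volume to liters: V_L = V_mL / 1000.
V_L = 118 / 1000 = 0.118 L
M = n / V_L = 1.075 / 0.118
M = 9.11016949 mol/L, rounded to 4 dp:

9.1102 mol/L


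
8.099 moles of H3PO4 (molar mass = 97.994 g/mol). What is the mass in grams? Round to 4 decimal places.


mass = n * M
mass = 8.099 * 97.994
mass = 793.653406 g, rounded to 4 dp:

793.6534 g


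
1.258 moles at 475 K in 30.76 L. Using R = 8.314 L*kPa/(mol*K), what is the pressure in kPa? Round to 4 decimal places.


PV = nRT, solve for P = nRT / V.
nRT = 1.258 * 8.314 * 475 = 4968.0307
P = 4968.0307 / 30.76
P = 161.50945059 kPa, rounded to 4 dp:

161.5095 kPa


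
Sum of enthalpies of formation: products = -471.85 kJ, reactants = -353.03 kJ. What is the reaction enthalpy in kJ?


dH_rxn = sum(dH_f products) - sum(dH_f reactants)
dH_rxn = -471.85 - (-353.03)
dH_rxn = -118.82 kJ:

-118.82 kJ


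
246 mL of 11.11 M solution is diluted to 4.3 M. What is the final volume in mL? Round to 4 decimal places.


Dilution: M1*V1 = M2*V2, solve for V2.
V2 = M1*V1 / M2
V2 = 11.11 * 246 / 4.3
V2 = 2733.06 / 4.3
V2 = 635.59534884 mL, rounded to 4 dp:

635.5953 mL


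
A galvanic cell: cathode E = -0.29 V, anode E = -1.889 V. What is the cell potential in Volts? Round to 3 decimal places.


Standard cell potential: E_cell = E_cathode - E_anode.
E_cell = -0.29 - (-1.889)
E_cell = 1.599 V, rounded to 3 dp:

1.599 V


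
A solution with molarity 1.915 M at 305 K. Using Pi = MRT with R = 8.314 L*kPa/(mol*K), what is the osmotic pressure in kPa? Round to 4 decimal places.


Osmotic pressure (van't Hoff): Pi = M*R*T.
RT = 8.314 * 305 = 2535.77
Pi = 1.915 * 2535.77
Pi = 4855.99955 kPa, rounded to 4 dp:

4855.9996 kPa


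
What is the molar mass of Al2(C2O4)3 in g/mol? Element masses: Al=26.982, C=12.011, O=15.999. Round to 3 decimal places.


M = sum(count * atomic_mass) over atoms.
M = 2*26.982 + 6*12.011 + 12*15.999
M = 53.964 + 72.066 + 191.988
M = 318.018 g/mol, rounded to 3 dp:

318.018 g/mol


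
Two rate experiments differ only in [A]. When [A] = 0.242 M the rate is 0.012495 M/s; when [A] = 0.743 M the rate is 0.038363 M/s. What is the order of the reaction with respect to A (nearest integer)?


Rate is proportional to [A]^n, so rate2/rate1 = ([A]2/[A]1)^n. Take logs to solve for n.
rate2/rate1 = 0.038363 / 0.012495 = 3.0703
[A]2/[A]1 = 0.743 / 0.242 = 3.0702
n = ln(3.0703) / ln(3.0702) = 1.0
Nearest integer order:

1


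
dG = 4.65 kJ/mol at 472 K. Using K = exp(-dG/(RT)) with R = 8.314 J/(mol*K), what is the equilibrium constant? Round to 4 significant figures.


dG is in kJ/mol; multiply by 1000 to match R in J/(mol*K).
RT = 8.314 * 472 = 3924.208 J/mol
exponent = -dG*1000 / (RT) = -(4.65*1000) / 3924.208 = -1.18495248
K = exp(-1.18495248)
K = 0.30576071, rounded to 4 significant figures:

0.3058


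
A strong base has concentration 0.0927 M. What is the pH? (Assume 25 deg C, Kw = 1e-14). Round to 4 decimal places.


A strong base dissociates completely, so [OH-] equals the given concentration.
pOH = -log10([OH-]) = -log10(0.0927) = 1.03292
pH = 14 - pOH = 14 - 1.03292
pH = 12.96708, rounded to 4 dp:

12.9671


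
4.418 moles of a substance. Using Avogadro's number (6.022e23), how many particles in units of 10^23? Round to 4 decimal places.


N = n * NA, then divide by 1e23 for the requested units.
N / 1e23 = n * 6.022
N / 1e23 = 4.418 * 6.022
N / 1e23 = 26.605196, rounded to 4 dp:

26.6052


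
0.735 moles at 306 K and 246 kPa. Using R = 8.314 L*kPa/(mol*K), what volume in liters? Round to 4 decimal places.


PV = nRT, solve for V = nRT / P.
nRT = 0.735 * 8.314 * 306 = 1869.9017
V = 1869.9017 / 246
V = 7.60122642 L, rounded to 4 dp:

7.6012 L


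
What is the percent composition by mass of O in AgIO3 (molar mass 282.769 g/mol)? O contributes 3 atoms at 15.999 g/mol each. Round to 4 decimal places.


pct = 100 * (n_elem * M_elem) / M_total
mass_contribution = 3 * 15.999 = 47.997 g/mol
pct = 100 * 47.997 / 282.769
pct = 16.97392571 %, rounded to 4 dp:

16.9739 %


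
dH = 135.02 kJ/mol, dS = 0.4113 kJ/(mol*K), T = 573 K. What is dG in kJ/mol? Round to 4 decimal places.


Gibbs: dG = dH - T*dS (consistent units, dS already in kJ/(mol*K)).
T*dS = 573 * 0.4113 = 235.6749
dG = 135.02 - (235.6749)
dG = -100.6549 kJ/mol, rounded to 4 dp:

-100.6549 kJ/mol


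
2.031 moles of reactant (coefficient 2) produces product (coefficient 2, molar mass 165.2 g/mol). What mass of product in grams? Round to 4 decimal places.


Use the coefficient ratio to convert reactant moles to product moles, then multiply by the product's molar mass.
moles_P = moles_R * (coeff_P / coeff_R) = 2.031 * (2/2) = 2.031
mass_P = moles_P * M_P = 2.031 * 165.2
mass_P = 335.5212 g, rounded to 4 dp:

335.5212 g


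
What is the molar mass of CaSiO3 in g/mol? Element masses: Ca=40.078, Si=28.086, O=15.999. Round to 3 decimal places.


M = sum(count * atomic_mass) over atoms.
M = 1*40.078 + 1*28.086 + 3*15.999
M = 40.078 + 28.086 + 47.997
M = 116.161 g/mol, rounded to 3 dp:

116.161 g/mol


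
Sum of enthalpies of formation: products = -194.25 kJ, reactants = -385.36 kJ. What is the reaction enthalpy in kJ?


dH_rxn = sum(dH_f products) - sum(dH_f reactants)
dH_rxn = -194.25 - (-385.36)
dH_rxn = 191.11 kJ:

191.11 kJ


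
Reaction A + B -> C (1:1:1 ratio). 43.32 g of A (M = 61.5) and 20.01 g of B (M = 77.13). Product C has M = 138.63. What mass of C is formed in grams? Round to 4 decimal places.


Find moles of each reactant; the smaller value is the limiting reagent in a 1:1:1 reaction, so moles_C equals moles of the limiter.
n_A = mass_A / M_A = 43.32 / 61.5 = 0.70439 mol
n_B = mass_B / M_B = 20.01 / 77.13 = 0.259432 mol
Limiting reagent: B (smaller), n_limiting = 0.259432 mol
mass_C = n_limiting * M_C = 0.259432 * 138.63
mass_C = 35.96505816 g, rounded to 4 dp:

35.9651 g


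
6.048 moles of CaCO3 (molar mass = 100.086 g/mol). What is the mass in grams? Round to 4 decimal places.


mass = n * M
mass = 6.048 * 100.086
mass = 605.320128 g, rounded to 4 dp:

605.3201 g


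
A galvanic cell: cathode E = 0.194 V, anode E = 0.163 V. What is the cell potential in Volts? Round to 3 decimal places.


Standard cell potential: E_cell = E_cathode - E_anode.
E_cell = 0.194 - (0.163)
E_cell = 0.031 V, rounded to 3 dp:

0.031 V


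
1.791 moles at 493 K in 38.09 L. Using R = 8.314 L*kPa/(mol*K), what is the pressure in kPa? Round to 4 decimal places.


PV = nRT, solve for P = nRT / V.
nRT = 1.791 * 8.314 * 493 = 7340.9544
P = 7340.9544 / 38.09
P = 192.7265529 kPa, rounded to 4 dp:

192.7266 kPa


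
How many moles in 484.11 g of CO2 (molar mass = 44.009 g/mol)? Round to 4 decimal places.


n = mass / M
n = 484.11 / 44.009
n = 11.00024995 mol, rounded to 4 dp:

11.0002 mol


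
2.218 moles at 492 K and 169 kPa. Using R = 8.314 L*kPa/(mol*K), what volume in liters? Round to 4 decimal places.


PV = nRT, solve for V = nRT / P.
nRT = 2.218 * 8.314 * 492 = 9072.7024
V = 9072.7024 / 169
V = 53.68462959 L, rounded to 4 dp:

53.6846 L


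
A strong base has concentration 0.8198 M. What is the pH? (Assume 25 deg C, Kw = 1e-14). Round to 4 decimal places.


A strong base dissociates completely, so [OH-] equals the given concentration.
pOH = -log10([OH-]) = -log10(0.8198) = 0.086292
pH = 14 - pOH = 14 - 0.086292
pH = 13.913708, rounded to 4 dp:

13.9137


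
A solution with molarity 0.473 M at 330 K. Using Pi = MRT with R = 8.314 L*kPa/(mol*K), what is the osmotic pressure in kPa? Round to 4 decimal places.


Osmotic pressure (van't Hoff): Pi = M*R*T.
RT = 8.314 * 330 = 2743.62
Pi = 0.473 * 2743.62
Pi = 1297.73226 kPa, rounded to 4 dp:

1297.7323 kPa


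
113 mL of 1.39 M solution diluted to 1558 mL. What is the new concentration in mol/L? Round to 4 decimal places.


Dilution: M1*V1 = M2*V2, solve for M2.
M2 = M1*V1 / V2
M2 = 1.39 * 113 / 1558
M2 = 157.07 / 1558
M2 = 0.10081515 mol/L, rounded to 4 dp:

0.1008 mol/L


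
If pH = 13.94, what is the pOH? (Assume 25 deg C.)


At 25 deg C, pH + pOH = 14.
pOH = 14 - pH = 14 - 13.94
pOH = 0.06:

0.06


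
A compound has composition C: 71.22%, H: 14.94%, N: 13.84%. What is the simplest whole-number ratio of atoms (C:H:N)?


Assume 100 g of compound, divide each mass% by atomic mass to get moles, then normalize by the smallest to get a raw atom ratio.
Moles per 100 g: C: 71.22/12.011 = 5.9296, H: 14.94/1.008 = 14.8214, N: 13.84/14.007 = 0.9881
Raw ratio (divide by min = 0.9881): C: 6.001, H: 15.0, N: 1.0
Multiply by 1 to clear fractions: C: 6.001 ~= 6, H: 15.0 ~= 15, N: 1.0 ~= 1
Reduce by GCD to get the simplest whole-number ratio:

6:15:1


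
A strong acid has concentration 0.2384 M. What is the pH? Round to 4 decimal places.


A strong acid dissociates completely, so [H+] equals the given concentration.
pH = -log10([H+]) = -log10(0.2384)
pH = 0.62269375, rounded to 4 dp:

0.6227


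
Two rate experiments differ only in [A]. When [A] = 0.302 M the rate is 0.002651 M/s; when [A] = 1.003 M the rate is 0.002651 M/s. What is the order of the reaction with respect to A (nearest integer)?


Rate is proportional to [A]^n, so rate2/rate1 = ([A]2/[A]1)^n. Take logs to solve for n.
rate2/rate1 = 0.002651 / 0.002651 = 1.0
[A]2/[A]1 = 1.003 / 0.302 = 3.3212
n = ln(1.0) / ln(3.3212) = 0.0
Nearest integer order:

0


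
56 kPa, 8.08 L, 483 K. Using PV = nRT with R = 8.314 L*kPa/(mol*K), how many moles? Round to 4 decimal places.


PV = nRT, solve for n = PV / (RT).
PV = 56 * 8.08 = 452.48
RT = 8.314 * 483 = 4015.662
n = 452.48 / 4015.662
n = 0.11267881 mol, rounded to 4 dp:

0.1127 mol


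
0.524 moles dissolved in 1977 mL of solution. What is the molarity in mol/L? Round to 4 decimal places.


Convert volume to liters: V_L = V_mL / 1000.
V_L = 1977 / 1000 = 1.977 L
M = n / V_L = 0.524 / 1.977
M = 0.26504805 mol/L, rounded to 4 dp:

0.2650 mol/L


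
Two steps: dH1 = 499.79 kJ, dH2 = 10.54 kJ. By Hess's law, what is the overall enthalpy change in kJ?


Hess's law: enthalpy is a state function, so add the step enthalpies.
dH_total = dH1 + dH2 = 499.79 + (10.54)
dH_total = 510.33 kJ:

510.33 kJ


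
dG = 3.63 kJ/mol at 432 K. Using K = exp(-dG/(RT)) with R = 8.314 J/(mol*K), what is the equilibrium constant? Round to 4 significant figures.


dG is in kJ/mol; multiply by 1000 to match R in J/(mol*K).
RT = 8.314 * 432 = 3591.648 J/mol
exponent = -dG*1000 / (RT) = -(3.63*1000) / 3591.648 = -1.01067811
K = exp(-1.01067811)
K = 0.36397208, rounded to 4 significant figures:

0.3640


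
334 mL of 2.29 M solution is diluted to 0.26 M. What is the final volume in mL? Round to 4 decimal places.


Dilution: M1*V1 = M2*V2, solve for V2.
V2 = M1*V1 / M2
V2 = 2.29 * 334 / 0.26
V2 = 764.86 / 0.26
V2 = 2941.76923077 mL, rounded to 4 dp:

2941.7692 mL


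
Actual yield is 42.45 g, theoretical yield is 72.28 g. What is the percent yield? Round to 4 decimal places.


% yield = 100 * actual / theoretical
% yield = 100 * 42.45 / 72.28
% yield = 58.72993913 %, rounded to 4 dp:

58.7299 %


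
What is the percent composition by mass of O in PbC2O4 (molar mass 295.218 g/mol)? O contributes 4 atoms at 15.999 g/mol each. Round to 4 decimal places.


pct = 100 * (n_elem * M_elem) / M_total
mass_contribution = 4 * 15.999 = 63.996 g/mol
pct = 100 * 63.996 / 295.218
pct = 21.67753999 %, rounded to 4 dp:

21.6775 %


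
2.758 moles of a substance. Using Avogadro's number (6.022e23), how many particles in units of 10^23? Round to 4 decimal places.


N = n * NA, then divide by 1e23 for the requested units.
N / 1e23 = n * 6.022
N / 1e23 = 2.758 * 6.022
N / 1e23 = 16.608676, rounded to 4 dp:

16.6087


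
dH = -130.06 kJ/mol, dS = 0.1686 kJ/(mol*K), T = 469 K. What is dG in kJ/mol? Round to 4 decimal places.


Gibbs: dG = dH - T*dS (consistent units, dS already in kJ/(mol*K)).
T*dS = 469 * 0.1686 = 79.0734
dG = -130.06 - (79.0734)
dG = -209.1334 kJ/mol, rounded to 4 dp:

-209.1334 kJ/mol


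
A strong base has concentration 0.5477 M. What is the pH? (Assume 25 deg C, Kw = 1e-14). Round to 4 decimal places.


A strong base dissociates completely, so [OH-] equals the given concentration.
pOH = -log10([OH-]) = -log10(0.5477) = 0.261457
pH = 14 - pOH = 14 - 0.261457
pH = 13.738543, rounded to 4 dp:

13.7385


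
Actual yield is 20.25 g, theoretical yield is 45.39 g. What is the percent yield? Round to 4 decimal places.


% yield = 100 * actual / theoretical
% yield = 100 * 20.25 / 45.39
% yield = 44.61335096 %, rounded to 4 dp:

44.6134 %


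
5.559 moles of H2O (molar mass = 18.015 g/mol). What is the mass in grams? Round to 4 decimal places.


mass = n * M
mass = 5.559 * 18.015
mass = 100.145385 g, rounded to 4 dp:

100.1454 g


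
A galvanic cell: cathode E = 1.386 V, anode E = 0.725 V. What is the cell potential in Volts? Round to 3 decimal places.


Standard cell potential: E_cell = E_cathode - E_anode.
E_cell = 1.386 - (0.725)
E_cell = 0.661 V, rounded to 3 dp:

0.661 V


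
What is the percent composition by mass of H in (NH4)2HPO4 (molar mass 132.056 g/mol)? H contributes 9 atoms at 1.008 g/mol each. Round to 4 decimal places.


pct = 100 * (n_elem * M_elem) / M_total
mass_contribution = 9 * 1.008 = 9.072 g/mol
pct = 100 * 9.072 / 132.056
pct = 6.86981281 %, rounded to 4 dp:

6.8698 %


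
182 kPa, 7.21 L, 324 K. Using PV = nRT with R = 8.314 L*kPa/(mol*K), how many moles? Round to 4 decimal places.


PV = nRT, solve for n = PV / (RT).
PV = 182 * 7.21 = 1312.22
RT = 8.314 * 324 = 2693.736
n = 1312.22 / 2693.736
n = 0.48713757 mol, rounded to 4 dp:

0.4871 mol


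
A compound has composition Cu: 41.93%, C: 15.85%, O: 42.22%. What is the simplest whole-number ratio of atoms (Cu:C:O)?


Assume 100 g of compound, divide each mass% by atomic mass to get moles, then normalize by the smallest to get a raw atom ratio.
Moles per 100 g: Cu: 41.93/63.546 = 0.6598, C: 15.85/12.011 = 1.3196, O: 42.22/15.999 = 2.6389
Raw ratio (divide by min = 0.6598): Cu: 1.0, C: 2.0, O: 3.999
Multiply by 1 to clear fractions: Cu: 1.0 ~= 1, C: 2.0 ~= 2, O: 3.999 ~= 4
Reduce by GCD to get the simplest whole-number ratio:

1:2:4


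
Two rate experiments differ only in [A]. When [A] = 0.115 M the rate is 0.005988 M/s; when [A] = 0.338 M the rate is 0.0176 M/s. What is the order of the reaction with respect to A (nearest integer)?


Rate is proportional to [A]^n, so rate2/rate1 = ([A]2/[A]1)^n. Take logs to solve for n.
rate2/rate1 = 0.0176 / 0.005988 = 2.9392
[A]2/[A]1 = 0.338 / 0.115 = 2.9391
n = ln(2.9392) / ln(2.9391) = 1.0
Nearest integer order:

1


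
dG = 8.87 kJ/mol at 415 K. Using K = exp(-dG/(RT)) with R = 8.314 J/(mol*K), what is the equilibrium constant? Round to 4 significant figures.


dG is in kJ/mol; multiply by 1000 to match R in J/(mol*K).
RT = 8.314 * 415 = 3450.31 J/mol
exponent = -dG*1000 / (RT) = -(8.87*1000) / 3450.31 = -2.57078349
K = exp(-2.57078349)
K = 0.076475604, rounded to 4 significant figures:

0.07648


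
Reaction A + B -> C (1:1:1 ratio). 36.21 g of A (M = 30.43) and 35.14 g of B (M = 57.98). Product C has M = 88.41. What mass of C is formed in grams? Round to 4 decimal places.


Find moles of each reactant; the smaller value is the limiting reagent in a 1:1:1 reaction, so moles_C equals moles of the limiter.
n_A = mass_A / M_A = 36.21 / 30.43 = 1.189944 mol
n_B = mass_B / M_B = 35.14 / 57.98 = 0.606071 mol
Limiting reagent: B (smaller), n_limiting = 0.606071 mol
mass_C = n_limiting * M_C = 0.606071 * 88.41
mass_C = 53.58273711 g, rounded to 4 dp:

53.5827 g


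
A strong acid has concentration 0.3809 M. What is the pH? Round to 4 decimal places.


A strong acid dissociates completely, so [H+] equals the given concentration.
pH = -log10([H+]) = -log10(0.3809)
pH = 0.41918903, rounded to 4 dp:

0.4192


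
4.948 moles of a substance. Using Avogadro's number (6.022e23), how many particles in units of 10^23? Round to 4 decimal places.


N = n * NA, then divide by 1e23 for the requested units.
N / 1e23 = n * 6.022
N / 1e23 = 4.948 * 6.022
N / 1e23 = 29.796856, rounded to 4 dp:

29.7969


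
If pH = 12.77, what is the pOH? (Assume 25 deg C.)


At 25 deg C, pH + pOH = 14.
pOH = 14 - pH = 14 - 12.77
pOH = 1.23:

1.23


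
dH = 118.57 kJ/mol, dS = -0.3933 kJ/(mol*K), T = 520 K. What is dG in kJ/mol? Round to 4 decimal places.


Gibbs: dG = dH - T*dS (consistent units, dS already in kJ/(mol*K)).
T*dS = 520 * -0.3933 = -204.516
dG = 118.57 - (-204.516)
dG = 323.086 kJ/mol, rounded to 4 dp:

323.0860 kJ/mol


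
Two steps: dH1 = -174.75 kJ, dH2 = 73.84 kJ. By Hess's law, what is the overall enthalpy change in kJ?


Hess's law: enthalpy is a state function, so add the step enthalpies.
dH_total = dH1 + dH2 = -174.75 + (73.84)
dH_total = -100.91 kJ:

-100.91 kJ


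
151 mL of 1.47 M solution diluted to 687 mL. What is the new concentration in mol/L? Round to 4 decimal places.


Dilution: M1*V1 = M2*V2, solve for M2.
M2 = M1*V1 / V2
M2 = 1.47 * 151 / 687
M2 = 221.97 / 687
M2 = 0.32310044 mol/L, rounded to 4 dp:

0.3231 mol/L


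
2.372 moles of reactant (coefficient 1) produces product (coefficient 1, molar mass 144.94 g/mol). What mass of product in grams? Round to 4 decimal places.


Use the coefficient ratio to convert reactant moles to product moles, then multiply by the product's molar mass.
moles_P = moles_R * (coeff_P / coeff_R) = 2.372 * (1/1) = 2.372
mass_P = moles_P * M_P = 2.372 * 144.94
mass_P = 343.79768 g, rounded to 4 dp:

343.7977 g


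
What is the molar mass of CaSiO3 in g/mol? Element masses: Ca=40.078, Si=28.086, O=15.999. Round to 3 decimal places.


M = sum(count * atomic_mass) over atoms.
M = 1*40.078 + 1*28.086 + 3*15.999
M = 40.078 + 28.086 + 47.997
M = 116.161 g/mol, rounded to 3 dp:

116.161 g/mol


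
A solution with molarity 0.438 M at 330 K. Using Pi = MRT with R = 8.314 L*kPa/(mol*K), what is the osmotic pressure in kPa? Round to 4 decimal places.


Osmotic pressure (van't Hoff): Pi = M*R*T.
RT = 8.314 * 330 = 2743.62
Pi = 0.438 * 2743.62
Pi = 1201.70556 kPa, rounded to 4 dp:

1201.7056 kPa


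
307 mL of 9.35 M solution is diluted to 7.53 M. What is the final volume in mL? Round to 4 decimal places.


Dilution: M1*V1 = M2*V2, solve for V2.
V2 = M1*V1 / M2
V2 = 9.35 * 307 / 7.53
V2 = 2870.45 / 7.53
V2 = 381.20185923 mL, rounded to 4 dp:

381.2019 mL


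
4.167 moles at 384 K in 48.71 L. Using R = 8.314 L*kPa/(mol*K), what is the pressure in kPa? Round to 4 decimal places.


PV = nRT, solve for P = nRT / V.
nRT = 4.167 * 8.314 * 384 = 13303.4642
P = 13303.4642 / 48.71
P = 273.11566824 kPa, rounded to 4 dp:

273.1157 kPa


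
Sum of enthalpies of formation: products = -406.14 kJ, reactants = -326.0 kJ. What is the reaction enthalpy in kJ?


dH_rxn = sum(dH_f products) - sum(dH_f reactants)
dH_rxn = -406.14 - (-326.0)
dH_rxn = -80.14 kJ:

-80.14 kJ


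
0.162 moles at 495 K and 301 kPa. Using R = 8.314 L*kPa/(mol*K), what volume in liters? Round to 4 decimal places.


PV = nRT, solve for V = nRT / P.
nRT = 0.162 * 8.314 * 495 = 666.6997
V = 666.6997 / 301
V = 2.21494917 L, rounded to 4 dp:

2.2149 L


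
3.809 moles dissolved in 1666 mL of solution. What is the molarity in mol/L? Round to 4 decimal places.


Convert volume to liters: V_L = V_mL / 1000.
V_L = 1666 / 1000 = 1.666 L
M = n / V_L = 3.809 / 1.666
M = 2.28631453 mol/L, rounded to 4 dp:

2.2863 mol/L


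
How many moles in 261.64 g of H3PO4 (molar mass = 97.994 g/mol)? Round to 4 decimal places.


n = mass / M
n = 261.64 / 97.994
n = 2.66995939 mol, rounded to 4 dp:

2.6700 mol


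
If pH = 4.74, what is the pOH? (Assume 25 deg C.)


At 25 deg C, pH + pOH = 14.
pOH = 14 - pH = 14 - 4.74
pOH = 9.26:

9.26


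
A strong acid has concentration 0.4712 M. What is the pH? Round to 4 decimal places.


A strong acid dissociates completely, so [H+] equals the given concentration.
pH = -log10([H+]) = -log10(0.4712)
pH = 0.32679472, rounded to 4 dp:

0.3268


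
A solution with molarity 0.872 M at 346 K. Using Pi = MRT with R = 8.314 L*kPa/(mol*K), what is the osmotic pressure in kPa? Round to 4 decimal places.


Osmotic pressure (van't Hoff): Pi = M*R*T.
RT = 8.314 * 346 = 2876.644
Pi = 0.872 * 2876.644
Pi = 2508.433568 kPa, rounded to 4 dp:

2508.4336 kPa


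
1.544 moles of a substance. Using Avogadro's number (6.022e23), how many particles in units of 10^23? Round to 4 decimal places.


N = n * NA, then divide by 1e23 for the requested units.
N / 1e23 = n * 6.022
N / 1e23 = 1.544 * 6.022
N / 1e23 = 9.297968, rounded to 4 dp:

9.2980


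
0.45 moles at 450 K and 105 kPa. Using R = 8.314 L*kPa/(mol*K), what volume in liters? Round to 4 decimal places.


PV = nRT, solve for V = nRT / P.
nRT = 0.45 * 8.314 * 450 = 1683.585
V = 1683.585 / 105
V = 16.03414286 L, rounded to 4 dp:

16.0341 L


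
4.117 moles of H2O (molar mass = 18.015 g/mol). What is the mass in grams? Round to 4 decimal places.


mass = n * M
mass = 4.117 * 18.015
mass = 74.167755 g, rounded to 4 dp:

74.1678 g


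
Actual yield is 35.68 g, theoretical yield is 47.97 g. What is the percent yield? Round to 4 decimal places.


% yield = 100 * actual / theoretical
% yield = 100 * 35.68 / 47.97
% yield = 74.37982072 %, rounded to 4 dp:

74.3798 %


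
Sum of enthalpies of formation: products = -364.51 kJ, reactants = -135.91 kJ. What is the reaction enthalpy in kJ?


dH_rxn = sum(dH_f products) - sum(dH_f reactants)
dH_rxn = -364.51 - (-135.91)
dH_rxn = -228.6 kJ:

-228.60 kJ


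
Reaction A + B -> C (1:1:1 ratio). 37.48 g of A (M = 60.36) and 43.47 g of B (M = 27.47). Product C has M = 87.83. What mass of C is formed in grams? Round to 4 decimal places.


Find moles of each reactant; the smaller value is the limiting reagent in a 1:1:1 reaction, so moles_C equals moles of the limiter.
n_A = mass_A / M_A = 37.48 / 60.36 = 0.620941 mol
n_B = mass_B / M_B = 43.47 / 27.47 = 1.582454 mol
Limiting reagent: A (smaller), n_limiting = 0.620941 mol
mass_C = n_limiting * M_C = 0.620941 * 87.83
mass_C = 54.53724803 g, rounded to 4 dp:

54.5372 g


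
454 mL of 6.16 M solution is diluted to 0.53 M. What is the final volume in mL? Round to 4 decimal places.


Dilution: M1*V1 = M2*V2, solve for V2.
V2 = M1*V1 / M2
V2 = 6.16 * 454 / 0.53
V2 = 2796.64 / 0.53
V2 = 5276.67924528 mL, rounded to 4 dp:

5276.6792 mL


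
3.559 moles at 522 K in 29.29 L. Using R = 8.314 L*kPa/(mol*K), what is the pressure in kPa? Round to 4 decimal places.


PV = nRT, solve for P = nRT / V.
nRT = 3.559 * 8.314 * 522 = 15445.7326
P = 15445.7326 / 29.29
P = 527.33808808 kPa, rounded to 4 dp:

527.3381 kPa


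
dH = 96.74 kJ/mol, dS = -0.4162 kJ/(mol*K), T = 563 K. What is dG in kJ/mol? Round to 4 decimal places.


Gibbs: dG = dH - T*dS (consistent units, dS already in kJ/(mol*K)).
T*dS = 563 * -0.4162 = -234.3206
dG = 96.74 - (-234.3206)
dG = 331.0606 kJ/mol, rounded to 4 dp:

331.0606 kJ/mol


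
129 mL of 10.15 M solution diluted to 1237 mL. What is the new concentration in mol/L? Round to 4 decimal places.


Dilution: M1*V1 = M2*V2, solve for M2.
M2 = M1*V1 / V2
M2 = 10.15 * 129 / 1237
M2 = 1309.35 / 1237
M2 = 1.05848828 mol/L, rounded to 4 dp:

1.0585 mol/L


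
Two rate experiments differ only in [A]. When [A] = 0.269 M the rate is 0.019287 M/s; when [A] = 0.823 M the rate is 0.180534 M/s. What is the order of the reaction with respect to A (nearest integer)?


Rate is proportional to [A]^n, so rate2/rate1 = ([A]2/[A]1)^n. Take logs to solve for n.
rate2/rate1 = 0.180534 / 0.019287 = 9.3604
[A]2/[A]1 = 0.823 / 0.269 = 3.0595
n = ln(9.3604) / ln(3.0595) = 2.0
Nearest integer order:

2


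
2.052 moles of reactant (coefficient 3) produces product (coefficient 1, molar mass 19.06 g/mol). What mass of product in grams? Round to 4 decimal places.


Use the coefficient ratio to convert reactant moles to product moles, then multiply by the product's molar mass.
moles_P = moles_R * (coeff_P / coeff_R) = 2.052 * (1/3) = 0.684
mass_P = moles_P * M_P = 0.684 * 19.06
mass_P = 13.03704 g, rounded to 4 dp:

13.0370 g


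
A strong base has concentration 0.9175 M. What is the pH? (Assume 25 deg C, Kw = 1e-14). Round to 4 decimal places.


A strong base dissociates completely, so [OH-] equals the given concentration.
pOH = -log10([OH-]) = -log10(0.9175) = 0.037394
pH = 14 - pOH = 14 - 0.037394
pH = 13.962606, rounded to 4 dp:

13.9626


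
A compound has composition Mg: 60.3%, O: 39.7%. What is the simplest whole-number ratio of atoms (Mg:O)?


Assume 100 g of compound, divide each mass% by atomic mass to get moles, then normalize by the smallest to get a raw atom ratio.
Moles per 100 g: Mg: 60.3/24.305 = 2.481, O: 39.7/15.999 = 2.4814
Raw ratio (divide by min = 2.481): Mg: 1.0, O: 1.0
Multiply by 1 to clear fractions: Mg: 1.0 ~= 1, O: 1.0 ~= 1
Reduce by GCD to get the simplest whole-number ratio:

1:1


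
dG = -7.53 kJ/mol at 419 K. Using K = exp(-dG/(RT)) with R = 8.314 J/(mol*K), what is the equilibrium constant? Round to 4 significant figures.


dG is in kJ/mol; multiply by 1000 to match R in J/(mol*K).
RT = 8.314 * 419 = 3483.566 J/mol
exponent = -dG*1000 / (RT) = -(-7.53*1000) / 3483.566 = 2.16157811
K = exp(2.16157811)
K = 8.6848325, rounded to 4 significant figures:

8.685


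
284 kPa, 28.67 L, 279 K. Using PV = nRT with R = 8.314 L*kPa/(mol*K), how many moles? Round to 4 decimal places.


PV = nRT, solve for n = PV / (RT).
PV = 284 * 28.67 = 8142.28
RT = 8.314 * 279 = 2319.606
n = 8142.28 / 2319.606
n = 3.51019958 mol, rounded to 4 dp:

3.5102 mol


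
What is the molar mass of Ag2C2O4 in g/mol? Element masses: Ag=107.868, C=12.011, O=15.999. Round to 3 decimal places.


M = sum(count * atomic_mass) over atoms.
M = 2*107.868 + 2*12.011 + 4*15.999
M = 215.736 + 24.022 + 63.996
M = 303.754 g/mol, rounded to 3 dp:

303.754 g/mol


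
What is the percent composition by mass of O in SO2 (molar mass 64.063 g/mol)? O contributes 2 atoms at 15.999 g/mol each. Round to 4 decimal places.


pct = 100 * (n_elem * M_elem) / M_total
mass_contribution = 2 * 15.999 = 31.998 g/mol
pct = 100 * 31.998 / 64.063
pct = 49.94770773 %, rounded to 4 dp:

49.9477 %


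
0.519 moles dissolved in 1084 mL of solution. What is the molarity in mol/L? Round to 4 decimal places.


Convert volume to liters: V_L = V_mL / 1000.
V_L = 1084 / 1000 = 1.084 L
M = n / V_L = 0.519 / 1.084
M = 0.47878229 mol/L, rounded to 4 dp:

0.4788 mol/L


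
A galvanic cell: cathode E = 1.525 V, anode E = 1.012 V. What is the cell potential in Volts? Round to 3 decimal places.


Standard cell potential: E_cell = E_cathode - E_anode.
E_cell = 1.525 - (1.012)
E_cell = 0.513 V, rounded to 3 dp:

0.513 V


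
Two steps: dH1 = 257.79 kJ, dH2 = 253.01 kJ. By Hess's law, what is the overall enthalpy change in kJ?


Hess's law: enthalpy is a state function, so add the step enthalpies.
dH_total = dH1 + dH2 = 257.79 + (253.01)
dH_total = 510.8 kJ:

510.80 kJ


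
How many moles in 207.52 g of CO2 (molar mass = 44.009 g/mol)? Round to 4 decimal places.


n = mass / M
n = 207.52 / 44.009
n = 4.71539912 mol, rounded to 4 dp:

4.7154 mol


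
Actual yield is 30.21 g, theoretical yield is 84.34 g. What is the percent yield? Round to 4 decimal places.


% yield = 100 * actual / theoretical
% yield = 100 * 30.21 / 84.34
% yield = 35.81930282 %, rounded to 4 dp:

35.8193 %


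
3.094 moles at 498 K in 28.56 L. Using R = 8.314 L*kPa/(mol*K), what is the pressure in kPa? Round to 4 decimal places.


PV = nRT, solve for P = nRT / V.
nRT = 3.094 * 8.314 * 498 = 12810.311
P = 12810.311 / 28.56
P = 448.54030112 kPa, rounded to 4 dp:

448.5403 kPa


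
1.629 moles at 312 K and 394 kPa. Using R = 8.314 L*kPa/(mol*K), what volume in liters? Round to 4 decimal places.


PV = nRT, solve for V = nRT / P.
nRT = 1.629 * 8.314 * 312 = 4225.5739
V = 4225.5739 / 394
V = 10.72480685 L, rounded to 4 dp:

10.7248 L


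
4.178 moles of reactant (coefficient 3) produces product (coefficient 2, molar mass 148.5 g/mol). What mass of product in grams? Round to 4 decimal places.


Use the coefficient ratio to convert reactant moles to product moles, then multiply by the product's molar mass.
moles_P = moles_R * (coeff_P / coeff_R) = 4.178 * (2/3) = 2.785333
mass_P = moles_P * M_P = 2.785333 * 148.5
mass_P = 413.6219505 g, rounded to 4 dp:

413.6220 g


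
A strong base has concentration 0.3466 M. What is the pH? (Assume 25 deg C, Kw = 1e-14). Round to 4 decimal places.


A strong base dissociates completely, so [OH-] equals the given concentration.
pOH = -log10([OH-]) = -log10(0.3466) = 0.460171
pH = 14 - pOH = 14 - 0.460171
pH = 13.539829, rounded to 4 dp:

13.5398


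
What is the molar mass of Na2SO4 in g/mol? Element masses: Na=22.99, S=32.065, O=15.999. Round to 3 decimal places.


M = sum(count * atomic_mass) over atoms.
M = 2*22.99 + 1*32.065 + 4*15.999
M = 45.98 + 32.065 + 63.996
M = 142.041 g/mol, rounded to 3 dp:

142.041 g/mol


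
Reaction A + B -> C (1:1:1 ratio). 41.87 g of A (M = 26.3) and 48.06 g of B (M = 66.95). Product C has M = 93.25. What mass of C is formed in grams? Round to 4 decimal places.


Find moles of each reactant; the smaller value is the limiting reagent in a 1:1:1 reaction, so moles_C equals moles of the limiter.
n_A = mass_A / M_A = 41.87 / 26.3 = 1.592015 mol
n_B = mass_B / M_B = 48.06 / 66.95 = 0.717849 mol
Limiting reagent: B (smaller), n_limiting = 0.717849 mol
mass_C = n_limiting * M_C = 0.717849 * 93.25
mass_C = 66.93941925 g, rounded to 4 dp:

66.9394 g


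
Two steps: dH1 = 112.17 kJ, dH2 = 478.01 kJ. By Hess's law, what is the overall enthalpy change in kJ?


Hess's law: enthalpy is a state function, so add the step enthalpies.
dH_total = dH1 + dH2 = 112.17 + (478.01)
dH_total = 590.18 kJ:

590.18 kJ


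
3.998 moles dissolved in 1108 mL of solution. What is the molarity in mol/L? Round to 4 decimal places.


Convert volume to liters: V_L = V_mL / 1000.
V_L = 1108 / 1000 = 1.108 L
M = n / V_L = 3.998 / 1.108
M = 3.60830325 mol/L, rounded to 4 dp:

3.6083 mol/L


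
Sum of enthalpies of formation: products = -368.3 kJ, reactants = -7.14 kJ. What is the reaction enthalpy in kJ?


dH_rxn = sum(dH_f products) - sum(dH_f reactants)
dH_rxn = -368.3 - (-7.14)
dH_rxn = -361.16 kJ:

-361.16 kJ


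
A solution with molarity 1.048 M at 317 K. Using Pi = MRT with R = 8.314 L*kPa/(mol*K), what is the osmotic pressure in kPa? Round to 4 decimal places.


Osmotic pressure (van't Hoff): Pi = M*R*T.
RT = 8.314 * 317 = 2635.538
Pi = 1.048 * 2635.538
Pi = 2762.043824 kPa, rounded to 4 dp:

2762.0438 kPa


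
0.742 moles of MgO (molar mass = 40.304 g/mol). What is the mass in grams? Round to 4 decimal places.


mass = n * M
mass = 0.742 * 40.304
mass = 29.905568 g, rounded to 4 dp:

29.9056 g


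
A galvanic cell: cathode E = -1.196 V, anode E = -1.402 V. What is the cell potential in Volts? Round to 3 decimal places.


Standard cell potential: E_cell = E_cathode - E_anode.
E_cell = -1.196 - (-1.402)
E_cell = 0.206 V, rounded to 3 dp:

0.206 V
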